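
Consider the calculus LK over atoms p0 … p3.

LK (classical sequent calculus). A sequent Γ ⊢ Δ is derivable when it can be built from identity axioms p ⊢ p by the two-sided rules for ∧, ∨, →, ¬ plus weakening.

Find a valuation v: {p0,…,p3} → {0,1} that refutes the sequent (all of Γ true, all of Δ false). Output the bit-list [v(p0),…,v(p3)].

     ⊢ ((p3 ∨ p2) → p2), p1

Enumerate valuations to refute Γ ⊢ Δ:
  v=0000: Γ:[] Δ:[((p3 ∨ p2) → p2)=T, p1=F] refutes=False
  v=0001: Γ:[] Δ:[((p3 ∨ p2) → p2)=F, p1=F] refutes=True  ← countermodel

Result: [0, 0, 0, 1]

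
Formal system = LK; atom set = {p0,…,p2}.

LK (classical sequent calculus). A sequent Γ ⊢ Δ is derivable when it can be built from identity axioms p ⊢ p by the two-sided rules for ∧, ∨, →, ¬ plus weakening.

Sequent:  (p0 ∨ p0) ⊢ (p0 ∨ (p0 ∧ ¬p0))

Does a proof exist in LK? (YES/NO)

Proof tree:
[∨R] (p0 ∨ p0) ⊢ (p0 ∨ (p0 ∧ ¬p0))
  [∨L] (p0 ∨ p0) ⊢ (p0 ∧ ¬p0), p0
    [∧R] p0 ⊢ p0, (p0 ∧ ¬p0)
      [Ax] p0 ⊢ p0
      [¬R]  ⊢ p0, ¬p0
        [Ax] p0 ⊢ p0
    [Ax] p0 ⊢ p0

Result: YES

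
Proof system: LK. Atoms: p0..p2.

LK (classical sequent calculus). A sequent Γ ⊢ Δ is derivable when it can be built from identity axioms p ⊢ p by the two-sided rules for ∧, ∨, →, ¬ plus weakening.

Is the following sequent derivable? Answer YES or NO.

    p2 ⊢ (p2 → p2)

Derivation trace:
[WL] p2 ⊢ (p2 → p2)
  [→R]  ⊢ (p2 → p2)
    [Ax] p2 ⊢ p2

Result: YES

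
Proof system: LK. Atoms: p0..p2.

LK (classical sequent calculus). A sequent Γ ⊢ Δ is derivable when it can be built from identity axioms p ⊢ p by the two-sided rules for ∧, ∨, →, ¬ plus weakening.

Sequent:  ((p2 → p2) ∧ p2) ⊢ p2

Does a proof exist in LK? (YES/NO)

Proof tree:
[∧L] ((p2 → p2) ∧ p2) ⊢ p2
  [→L] p2, (p2 → p2) ⊢ p2
    [Ax] p2 ⊢ p2
    [Ax] p2 ⊢ p2

Result: YES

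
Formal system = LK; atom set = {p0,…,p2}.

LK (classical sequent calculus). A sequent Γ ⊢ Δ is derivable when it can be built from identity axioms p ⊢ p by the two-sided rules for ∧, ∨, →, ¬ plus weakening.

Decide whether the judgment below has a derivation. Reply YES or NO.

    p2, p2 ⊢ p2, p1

Proof tree:
[WR] p2, p2 ⊢ p2, p1
  [WL] p2, p2 ⊢ p2
    [Ax] p2 ⊢ p2

Result: YES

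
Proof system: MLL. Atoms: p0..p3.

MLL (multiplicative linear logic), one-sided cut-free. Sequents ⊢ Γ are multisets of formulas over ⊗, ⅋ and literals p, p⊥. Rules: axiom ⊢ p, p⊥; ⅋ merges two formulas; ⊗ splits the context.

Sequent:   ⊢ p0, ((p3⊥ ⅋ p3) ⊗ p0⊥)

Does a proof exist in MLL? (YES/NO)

Derivation (root first):
[⊗]  ⊢ p0, ((p3⊥ ⅋ p3) ⊗ p0⊥)
  [⅋]  ⊢ (p3⊥ ⅋ p3)
    [Ax]  ⊢ p3, p3⊥
  [Ax]  ⊢ p0, p0⊥

Result: YES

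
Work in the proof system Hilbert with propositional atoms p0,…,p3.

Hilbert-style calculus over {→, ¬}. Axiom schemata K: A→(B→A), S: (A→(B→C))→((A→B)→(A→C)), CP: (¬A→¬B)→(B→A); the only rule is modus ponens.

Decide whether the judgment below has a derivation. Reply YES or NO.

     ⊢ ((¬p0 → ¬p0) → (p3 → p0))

Search for a countermodel by truth-table:
  v=0000: Γ:[] Δ:[((¬p0 → ¬p0) → (p3 → p0))=T] refutes=False
  v=0001: Γ:[] Δ:[((¬p0 → ¬p0) → (p3 → p0))=F] refutes=True  ← countermodel

Result: NO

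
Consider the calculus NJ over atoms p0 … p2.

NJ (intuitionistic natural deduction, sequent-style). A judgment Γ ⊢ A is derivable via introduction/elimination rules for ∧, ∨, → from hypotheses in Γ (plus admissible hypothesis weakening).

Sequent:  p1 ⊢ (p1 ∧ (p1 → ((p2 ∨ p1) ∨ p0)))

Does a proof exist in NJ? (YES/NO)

Derivation (root first):
[∧I] p1 ⊢ (p1 ∧ (p1 → ((p2 ∨ p1) ∨ p0)))
  [Ax] p1 ⊢ p1
  [→I]  ⊢ (p1 → ((p2 ∨ p1) ∨ p0))
    [∨I₁] p1 ⊢ ((p2 ∨ p1) ∨ p0)
      [∨I₂] p1 ⊢ (p2 ∨ p1)
        [Ax] p1 ⊢ p1

Result: YES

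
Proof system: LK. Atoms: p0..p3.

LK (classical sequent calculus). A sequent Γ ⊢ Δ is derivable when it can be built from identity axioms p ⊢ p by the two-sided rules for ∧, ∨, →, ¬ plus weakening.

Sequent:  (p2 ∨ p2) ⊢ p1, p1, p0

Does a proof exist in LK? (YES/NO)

Enumerate valuations to refute Γ ⊢ Δ:
  v=0000: Γ:[(p2 ∨ p2)=F] Δ:[p1=F, p1=F, p0=F] refutes=False
  v=0001: Γ:[(p2 ∨ p2)=F] Δ:[p1=F, p1=F, p0=F] refutes=False
  v=0010: Γ:[(p2 ∨ p2)=T] Δ:[p1=F, p1=F, p0=F] refutes=True  ← countermodel

Result: NO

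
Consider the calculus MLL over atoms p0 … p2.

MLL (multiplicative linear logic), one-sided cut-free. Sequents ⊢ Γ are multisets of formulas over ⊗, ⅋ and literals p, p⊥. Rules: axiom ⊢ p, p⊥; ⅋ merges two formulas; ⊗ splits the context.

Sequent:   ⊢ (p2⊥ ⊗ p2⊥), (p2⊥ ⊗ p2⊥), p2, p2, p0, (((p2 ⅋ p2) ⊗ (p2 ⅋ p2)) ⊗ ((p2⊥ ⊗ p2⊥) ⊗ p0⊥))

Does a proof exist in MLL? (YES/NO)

Derivation (root first):
[⊗]  ⊢ (p2⊥ ⊗ p2⊥), (p2⊥ ⊗ p2⊥), p2, p2, p0, (((p2 ⅋ p2) ⊗ (p2 ⅋ p2)) ⊗ ((p2⊥ ⊗ p2⊥) ⊗ p0⊥))
  [⊗]  ⊢ (p2⊥ ⊗ p2⊥), (p2⊥ ⊗ p2⊥), ((p2 ⅋ p2) ⊗ (p2 ⅋ p2))
    [⅋]  ⊢ (p2⊥ ⊗ p2⊥), (p2 ⅋ p2)
      [⊗]  ⊢ p2, p2, (p2⊥ ⊗ p2⊥)
        [Ax]  ⊢ p2, p2⊥
        [Ax]  ⊢ p2, p2⊥
    [⅋]  ⊢ (p2⊥ ⊗ p2⊥), (p2 ⅋ p2)
      [⊗]  ⊢ p2, p2, (p2⊥ ⊗ p2⊥)
        [Ax]  ⊢ p2, p2⊥
        [Ax]  ⊢ p2, p2⊥
  [⊗]  ⊢ p2, p2, p0, ((p2⊥ ⊗ p2⊥) ⊗ p0⊥)
    [⊗]  ⊢ p2, p2, (p2⊥ ⊗ p2⊥)
      [Ax]  ⊢ p2, p2⊥
      [Ax]  ⊢ p2, p2⊥
    [Ax]  ⊢ p0, p0⊥

Result: YES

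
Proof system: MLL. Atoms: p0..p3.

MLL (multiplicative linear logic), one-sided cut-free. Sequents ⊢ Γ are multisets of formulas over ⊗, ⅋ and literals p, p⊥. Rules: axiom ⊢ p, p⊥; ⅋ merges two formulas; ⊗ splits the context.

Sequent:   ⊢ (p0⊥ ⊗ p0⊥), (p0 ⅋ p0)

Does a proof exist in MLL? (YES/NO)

Proof tree:
[⅋]  ⊢ (p0⊥ ⊗ p0⊥), (p0 ⅋ p0)
  [⊗]  ⊢ p0, p0, (p0⊥ ⊗ p0⊥)
    [Ax]  ⊢ p0, p0⊥
    [Ax]  ⊢ p0, p0⊥

Result: YES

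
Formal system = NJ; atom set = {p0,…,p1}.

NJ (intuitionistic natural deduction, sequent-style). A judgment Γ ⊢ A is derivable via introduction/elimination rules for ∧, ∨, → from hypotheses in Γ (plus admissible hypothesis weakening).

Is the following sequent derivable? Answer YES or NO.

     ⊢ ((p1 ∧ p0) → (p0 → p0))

Derivation (root first):
[→I]  ⊢ ((p1 ∧ p0) → (p0 → p0))
  [Wk] (p1 ∧ p0) ⊢ (p0 → p0)
    [→I]  ⊢ (p0 → p0)
      [Ax] p0 ⊢ p0

Result: YES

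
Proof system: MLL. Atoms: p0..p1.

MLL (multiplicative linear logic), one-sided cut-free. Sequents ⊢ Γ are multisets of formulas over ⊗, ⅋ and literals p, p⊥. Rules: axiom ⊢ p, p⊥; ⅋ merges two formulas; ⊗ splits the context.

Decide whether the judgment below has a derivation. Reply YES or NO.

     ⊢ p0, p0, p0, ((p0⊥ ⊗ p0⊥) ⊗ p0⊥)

Derivation trace:
[⊗]  ⊢ p0, p0, p0, ((p0⊥ ⊗ p0⊥) ⊗ p0⊥)
  [⊗]  ⊢ p0, p0, (p0⊥ ⊗ p0⊥)
    [Ax]  ⊢ p0, p0⊥
    [Ax]  ⊢ p0, p0⊥
  [Ax]  ⊢ p0, p0⊥

Result: YES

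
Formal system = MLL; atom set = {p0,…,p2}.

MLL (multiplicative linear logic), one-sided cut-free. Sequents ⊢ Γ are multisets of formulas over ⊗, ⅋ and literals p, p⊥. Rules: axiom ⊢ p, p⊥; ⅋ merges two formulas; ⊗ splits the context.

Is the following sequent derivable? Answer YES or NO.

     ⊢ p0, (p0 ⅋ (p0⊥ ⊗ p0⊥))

Derivation trace:
[⅋]  ⊢ p0, (p0 ⅋ (p0⊥ ⊗ p0⊥))
  [⊗]  ⊢ p0, p0, (p0⊥ ⊗ p0⊥)
    [Ax]  ⊢ p0, p0⊥
    [Ax]  ⊢ p0, p0⊥

Result: YES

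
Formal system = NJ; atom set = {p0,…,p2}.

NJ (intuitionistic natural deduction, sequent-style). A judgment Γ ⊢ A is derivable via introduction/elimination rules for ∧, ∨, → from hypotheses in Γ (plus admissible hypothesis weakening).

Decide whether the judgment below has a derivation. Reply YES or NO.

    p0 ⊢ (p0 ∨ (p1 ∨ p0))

Derivation (root first):
[∨I₂] p0 ⊢ (p0 ∨ (p1 ∨ p0))
  [∨I₂] p0 ⊢ (p1 ∨ p0)
    [Ax] p0 ⊢ p0

Result: YES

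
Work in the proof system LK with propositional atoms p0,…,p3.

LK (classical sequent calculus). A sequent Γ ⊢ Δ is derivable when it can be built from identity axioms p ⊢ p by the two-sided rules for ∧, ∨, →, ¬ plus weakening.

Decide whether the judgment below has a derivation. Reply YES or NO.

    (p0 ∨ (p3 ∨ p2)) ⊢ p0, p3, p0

Search for a countermodel by truth-table:
  v=0000: Γ:[(p0 ∨ (p3 ∨ p2))=F] Δ:[p0=F, p3=F, p0=F] refutes=False
  v=0001: Γ:[(p0 ∨ (p3 ∨ p2))=T] Δ:[p0=F, p3=T, p0=F] refutes=False
  v=0010: Γ:[(p0 ∨ (p3 ∨ p2))=T] Δ:[p0=F, p3=F, p0=F] refutes=True  ← countermodel

Result: NO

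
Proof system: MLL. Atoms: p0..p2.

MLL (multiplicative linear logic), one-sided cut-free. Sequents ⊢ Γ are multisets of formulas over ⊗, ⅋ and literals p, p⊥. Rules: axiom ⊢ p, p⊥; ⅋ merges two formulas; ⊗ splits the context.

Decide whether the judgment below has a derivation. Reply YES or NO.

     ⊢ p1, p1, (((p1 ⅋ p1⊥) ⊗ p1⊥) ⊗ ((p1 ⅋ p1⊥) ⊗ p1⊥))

Derivation (root first):
[⊗]  ⊢ p1, p1, (((p1 ⅋ p1⊥) ⊗ p1⊥) ⊗ ((p1 ⅋ p1⊥) ⊗ p1⊥))
  [⊗]  ⊢ p1, ((p1 ⅋ p1⊥) ⊗ p1⊥)
    [⅋]  ⊢ (p1 ⅋ p1⊥)
      [Ax]  ⊢ p1, p1⊥
    [Ax]  ⊢ p1, p1⊥
  [⊗]  ⊢ p1, ((p1 ⅋ p1⊥) ⊗ p1⊥)
    [⅋]  ⊢ (p1 ⅋ p1⊥)
      [Ax]  ⊢ p1, p1⊥
    [Ax]  ⊢ p1, p1⊥

Result: YES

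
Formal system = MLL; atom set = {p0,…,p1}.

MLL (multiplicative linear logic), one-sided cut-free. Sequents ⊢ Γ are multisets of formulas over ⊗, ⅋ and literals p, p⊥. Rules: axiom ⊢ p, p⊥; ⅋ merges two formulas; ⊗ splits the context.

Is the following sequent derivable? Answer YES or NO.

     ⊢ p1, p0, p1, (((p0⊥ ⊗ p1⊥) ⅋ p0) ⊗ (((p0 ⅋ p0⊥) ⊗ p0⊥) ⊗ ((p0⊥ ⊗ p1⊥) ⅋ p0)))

Derivation trace:
[⊗]  ⊢ p1, p0, p1, (((p0⊥ ⊗ p1⊥) ⅋ p0) ⊗ (((p0 ⅋ p0⊥) ⊗ p0⊥) ⊗ ((p0⊥ ⊗ p1⊥) ⅋ p0)))
  [⅋]  ⊢ p1, ((p0⊥ ⊗ p1⊥) ⅋ p0)
    [⊗]  ⊢ p0, p1, (p0⊥ ⊗ p1⊥)
      [Ax]  ⊢ p0, p0⊥
      [Ax]  ⊢ p1, p1⊥
  [⊗]  ⊢ p0, p1, (((p0 ⅋ p0⊥) ⊗ p0⊥) ⊗ ((p0⊥ ⊗ p1⊥) ⅋ p0))
    [⊗]  ⊢ p0, ((p0 ⅋ p0⊥) ⊗ p0⊥)
      [⅋]  ⊢ (p0 ⅋ p0⊥)
        [Ax]  ⊢ p0, p0⊥
      [Ax]  ⊢ p0, p0⊥
    [⅋]  ⊢ p1, ((p0⊥ ⊗ p1⊥) ⅋ p0)
      [⊗]  ⊢ p0, p1, (p0⊥ ⊗ p1⊥)
        [Ax]  ⊢ p0, p0⊥
        [Ax]  ⊢ p1, p1⊥

Result: YES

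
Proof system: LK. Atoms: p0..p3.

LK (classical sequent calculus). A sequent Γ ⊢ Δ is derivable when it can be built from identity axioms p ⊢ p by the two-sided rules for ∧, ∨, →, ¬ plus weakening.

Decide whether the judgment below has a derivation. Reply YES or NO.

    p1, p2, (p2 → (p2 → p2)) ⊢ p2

Derivation (root first):
[→L] p1, p2, (p2 → (p2 → p2)) ⊢ p2
  [WL] p2, p1 ⊢ p2
    [Ax] p2 ⊢ p2
  [→L] p1, p2, (p2 → p2) ⊢ p2
    [WL] p2, p1 ⊢ p2
      [Ax] p2 ⊢ p2
    [Ax] p2 ⊢ p2

Result: YES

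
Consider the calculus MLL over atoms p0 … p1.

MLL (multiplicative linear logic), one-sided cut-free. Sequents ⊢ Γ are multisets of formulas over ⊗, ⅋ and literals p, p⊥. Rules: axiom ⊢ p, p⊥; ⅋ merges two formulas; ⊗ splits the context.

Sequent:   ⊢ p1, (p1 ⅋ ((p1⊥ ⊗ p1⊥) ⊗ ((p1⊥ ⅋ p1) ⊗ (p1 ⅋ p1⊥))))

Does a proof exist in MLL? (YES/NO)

Proof tree:
[⅋]  ⊢ p1, (p1 ⅋ ((p1⊥ ⊗ p1⊥) ⊗ ((p1⊥ ⅋ p1) ⊗ (p1 ⅋ p1⊥))))
  [⊗]  ⊢ p1, p1, ((p1⊥ ⊗ p1⊥) ⊗ ((p1⊥ ⅋ p1) ⊗ (p1 ⅋ p1⊥)))
    [⊗]  ⊢ p1, p1, (p1⊥ ⊗ p1⊥)
      [Ax]  ⊢ p1, p1⊥
      [Ax]  ⊢ p1, p1⊥
    [⊗]  ⊢ ((p1⊥ ⅋ p1) ⊗ (p1 ⅋ p1⊥))
      [⅋]  ⊢ (p1⊥ ⅋ p1)
        [Ax]  ⊢ p1, p1⊥
      [⅋]  ⊢ (p1 ⅋ p1⊥)
        [Ax]  ⊢ p1, p1⊥

Result: YES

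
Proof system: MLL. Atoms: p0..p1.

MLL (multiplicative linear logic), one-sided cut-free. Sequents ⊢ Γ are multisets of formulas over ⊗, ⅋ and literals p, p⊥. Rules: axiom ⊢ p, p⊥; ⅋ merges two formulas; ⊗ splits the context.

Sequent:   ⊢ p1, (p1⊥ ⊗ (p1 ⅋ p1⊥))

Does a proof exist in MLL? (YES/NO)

Proof tree:
[⊗]  ⊢ p1, (p1⊥ ⊗ (p1 ⅋ p1⊥))
  [Ax]  ⊢ p1, p1⊥
  [⅋]  ⊢ (p1 ⅋ p1⊥)
    [Ax]  ⊢ p1, p1⊥

Result: YES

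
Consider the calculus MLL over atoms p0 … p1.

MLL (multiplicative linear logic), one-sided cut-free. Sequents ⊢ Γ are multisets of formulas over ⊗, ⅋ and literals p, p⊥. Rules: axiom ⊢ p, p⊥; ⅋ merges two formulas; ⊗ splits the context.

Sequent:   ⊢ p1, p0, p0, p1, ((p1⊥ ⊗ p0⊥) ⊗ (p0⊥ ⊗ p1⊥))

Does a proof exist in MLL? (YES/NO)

Derivation trace:
[⊗]  ⊢ p1, p0, p0, p1, ((p1⊥ ⊗ p0⊥) ⊗ (p0⊥ ⊗ p1⊥))
  [⊗]  ⊢ p1, p0, (p1⊥ ⊗ p0⊥)
    [Ax]  ⊢ p1, p1⊥
    [Ax]  ⊢ p0, p0⊥
  [⊗]  ⊢ p0, p1, (p0⊥ ⊗ p1⊥)
    [Ax]  ⊢ p0, p0⊥
    [Ax]  ⊢ p1, p1⊥

Result: YES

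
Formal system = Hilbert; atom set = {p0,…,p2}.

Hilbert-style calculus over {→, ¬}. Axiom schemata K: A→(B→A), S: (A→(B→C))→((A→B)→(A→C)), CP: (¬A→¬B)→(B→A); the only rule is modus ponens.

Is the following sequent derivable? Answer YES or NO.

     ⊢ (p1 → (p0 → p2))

Truth-table refutation:
  v=000: Γ:[] Δ:[(p1 → (p0 → p2))=T] refutes=False
  v=001: Γ:[] Δ:[(p1 → (p0 → p2))=T] refutes=False
  v=010: Γ:[] Δ:[(p1 → (p0 → p2))=T] refutes=False
  v=011: Γ:[] Δ:[(p1 → (p0 → p2))=T] refutes=False
  v=100: Γ:[] Δ:[(p1 → (p0 → p2))=T] refutes=False
  v=101: Γ:[] Δ:[(p1 → (p0 → p2))=T] refutes=False
  v=110: Γ:[] Δ:[(p1 → (p0 → p2))=F] refutes=True  ← countermodel

Result: NO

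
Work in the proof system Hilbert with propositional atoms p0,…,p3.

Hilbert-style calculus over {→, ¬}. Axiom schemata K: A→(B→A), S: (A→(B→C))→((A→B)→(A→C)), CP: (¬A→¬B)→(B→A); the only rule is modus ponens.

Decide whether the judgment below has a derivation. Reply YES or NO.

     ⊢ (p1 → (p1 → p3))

Truth-table refutation:
  v=0000: Γ:[] Δ:[(p1 → (p1 → p3))=T] refutes=False
  v=0001: Γ:[] Δ:[(p1 → (p1 → p3))=T] refutes=False
  v=0010: Γ:[] Δ:[(p1 → (p1 → p3))=T] refutes=False
  v=0011: Γ:[] Δ:[(p1 → (p1 → p3))=T] refutes=False
  v=0100: Γ:[] Δ:[(p1 → (p1 → p3))=F] refutes=True  ← countermodel

Result: NO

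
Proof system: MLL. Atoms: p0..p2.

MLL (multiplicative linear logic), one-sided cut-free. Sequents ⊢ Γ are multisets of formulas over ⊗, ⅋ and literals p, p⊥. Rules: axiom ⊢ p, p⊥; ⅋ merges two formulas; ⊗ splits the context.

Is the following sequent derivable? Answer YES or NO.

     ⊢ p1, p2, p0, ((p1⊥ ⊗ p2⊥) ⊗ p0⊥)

Derivation trace:
[⊗]  ⊢ p1, p2, p0, ((p1⊥ ⊗ p2⊥) ⊗ p0⊥)
  [⊗]  ⊢ p1, p2, (p1⊥ ⊗ p2⊥)
    [Ax]  ⊢ p1, p1⊥
    [Ax]  ⊢ p2, p2⊥
  [Ax]  ⊢ p0, p0⊥

Result: YES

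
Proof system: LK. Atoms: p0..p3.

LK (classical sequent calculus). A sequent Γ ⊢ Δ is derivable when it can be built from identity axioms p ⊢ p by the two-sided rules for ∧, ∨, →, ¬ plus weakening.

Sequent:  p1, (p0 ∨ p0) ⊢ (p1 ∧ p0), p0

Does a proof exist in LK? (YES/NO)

Derivation trace:
[∨L] p1, (p0 ∨ p0) ⊢ (p1 ∧ p0), p0
  [Ax] p0 ⊢ p0
  [∧R] p1, p0 ⊢ (p1 ∧ p0)
    [Ax] p1 ⊢ p1
    [Ax] p0 ⊢ p0

Result: YES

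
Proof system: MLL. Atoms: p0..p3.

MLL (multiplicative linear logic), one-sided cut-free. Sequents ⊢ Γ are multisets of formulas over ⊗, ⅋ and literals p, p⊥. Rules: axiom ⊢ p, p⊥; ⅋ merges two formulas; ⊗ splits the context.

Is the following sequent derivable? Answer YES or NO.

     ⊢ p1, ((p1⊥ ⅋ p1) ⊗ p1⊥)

Proof tree:
[⊗]  ⊢ p1, ((p1⊥ ⅋ p1) ⊗ p1⊥)
  [⅋]  ⊢ (p1⊥ ⅋ p1)
    [Ax]  ⊢ p1, p1⊥
  [Ax]  ⊢ p1, p1⊥

Result: YES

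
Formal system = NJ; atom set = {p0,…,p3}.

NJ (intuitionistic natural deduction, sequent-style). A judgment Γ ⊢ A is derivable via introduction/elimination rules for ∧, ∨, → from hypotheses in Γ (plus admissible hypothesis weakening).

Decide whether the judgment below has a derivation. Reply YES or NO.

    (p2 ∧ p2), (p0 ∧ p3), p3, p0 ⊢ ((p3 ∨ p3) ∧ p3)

Proof tree:
[∧I] (p2 ∧ p2), (p0 ∧ p3), p3, p0 ⊢ ((p3 ∨ p3) ∧ p3)
  [Wk] p3, p0, (p2 ∧ p2) ⊢ (p3 ∨ p3)
    [Wk] p3, p0 ⊢ (p3 ∨ p3)
      [∨I₂] p3 ⊢ (p3 ∨ p3)
        [Ax] p3 ⊢ p3
  [Wk] p3, (p0 ∧ p3) ⊢ p3
    [Ax] p3 ⊢ p3

Result: YES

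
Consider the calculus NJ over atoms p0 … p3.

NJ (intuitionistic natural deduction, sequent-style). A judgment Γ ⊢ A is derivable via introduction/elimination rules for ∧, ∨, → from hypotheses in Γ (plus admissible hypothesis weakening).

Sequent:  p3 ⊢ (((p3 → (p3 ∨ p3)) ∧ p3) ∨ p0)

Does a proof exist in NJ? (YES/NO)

Proof tree:
[∨I₁] p3 ⊢ (((p3 → (p3 ∨ p3)) ∧ p3) ∨ p0)
  [∧I] p3 ⊢ ((p3 → (p3 ∨ p3)) ∧ p3)
    [→I]  ⊢ (p3 → (p3 ∨ p3))
      [∨I₁] p3 ⊢ (p3 ∨ p3)
        [Ax] p3 ⊢ p3
    [Ax] p3 ⊢ p3

Result: YES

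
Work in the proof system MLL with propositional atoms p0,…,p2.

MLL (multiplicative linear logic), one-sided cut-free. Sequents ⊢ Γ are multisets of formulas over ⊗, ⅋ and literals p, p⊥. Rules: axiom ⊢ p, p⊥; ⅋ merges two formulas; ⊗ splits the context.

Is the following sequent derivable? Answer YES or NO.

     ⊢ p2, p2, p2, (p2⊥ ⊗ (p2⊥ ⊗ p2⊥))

Derivation (root first):
[⊗]  ⊢ p2, p2, p2, (p2⊥ ⊗ (p2⊥ ⊗ p2⊥))
  [Ax]  ⊢ p2, p2⊥
  [⊗]  ⊢ p2, p2, (p2⊥ ⊗ p2⊥)
    [Ax]  ⊢ p2, p2⊥
    [Ax]  ⊢ p2, p2⊥

Result: YES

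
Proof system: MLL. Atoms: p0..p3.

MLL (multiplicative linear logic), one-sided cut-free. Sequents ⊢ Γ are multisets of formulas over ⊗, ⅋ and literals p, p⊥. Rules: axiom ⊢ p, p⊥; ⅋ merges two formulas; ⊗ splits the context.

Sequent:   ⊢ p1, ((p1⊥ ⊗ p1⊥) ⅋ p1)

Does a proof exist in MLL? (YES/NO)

Derivation trace:
[⅋]  ⊢ p1, ((p1⊥ ⊗ p1⊥) ⅋ p1)
  [⊗]  ⊢ p1, p1, (p1⊥ ⊗ p1⊥)
    [Ax]  ⊢ p1, p1⊥
    [Ax]  ⊢ p1, p1⊥

Result: YES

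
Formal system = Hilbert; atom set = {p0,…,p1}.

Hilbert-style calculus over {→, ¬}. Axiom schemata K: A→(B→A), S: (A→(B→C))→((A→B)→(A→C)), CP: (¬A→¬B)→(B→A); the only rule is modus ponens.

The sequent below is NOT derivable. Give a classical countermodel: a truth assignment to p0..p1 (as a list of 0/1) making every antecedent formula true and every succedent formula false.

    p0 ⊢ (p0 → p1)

Enumerate valuations to refute Γ ⊢ Δ:
  v=00: Γ:[p0=F] Δ:[(p0 → p1)=T] refutes=False
  v=01: Γ:[p0=F] Δ:[(p0 → p1)=T] refutes=False
  v=10: Γ:[p0=T] Δ:[(p0 → p1)=F] refutes=True  ← countermodel

Result: [1, 0]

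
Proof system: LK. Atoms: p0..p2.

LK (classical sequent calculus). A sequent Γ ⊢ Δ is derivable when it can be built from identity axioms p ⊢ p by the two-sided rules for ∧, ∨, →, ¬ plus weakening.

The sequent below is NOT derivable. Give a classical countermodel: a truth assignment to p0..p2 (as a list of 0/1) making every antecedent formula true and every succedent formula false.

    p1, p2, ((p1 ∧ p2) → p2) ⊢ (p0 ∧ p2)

Search for a countermodel by truth-table:
  v=000: Γ:[p1=F, p2=F, ((p1 ∧ p2) → p2)=T] Δ:[(p0 ∧ p2)=F] refutes=False
  v=001: Γ:[p1=F, p2=T, ((p1 ∧ p2) → p2)=T] Δ:[(p0 ∧ p2)=F] refutes=False
  v=010: Γ:[p1=T, p2=F, ((p1 ∧ p2) → p2)=T] Δ:[(p0 ∧ p2)=F] refutes=False
  v=011: Γ:[p1=T, p2=T, ((p1 ∧ p2) → p2)=T] Δ:[(p0 ∧ p2)=F] refutes=True  ← countermodel

Result: [0, 1, 1]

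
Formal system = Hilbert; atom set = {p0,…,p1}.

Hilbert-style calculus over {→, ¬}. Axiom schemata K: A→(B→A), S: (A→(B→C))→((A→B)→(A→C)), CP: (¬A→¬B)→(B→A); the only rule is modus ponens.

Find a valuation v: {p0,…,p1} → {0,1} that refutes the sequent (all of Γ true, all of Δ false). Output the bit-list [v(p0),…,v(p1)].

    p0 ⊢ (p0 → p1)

Enumerate valuations to refute Γ ⊢ Δ:
  v=00: Γ:[p0=F] Δ:[(p0 → p1)=T] refutes=False
  v=01: Γ:[p0=F] Δ:[(p0 → p1)=T] refutes=False
  v=10: Γ:[p0=T] Δ:[(p0 → p1)=F] refutes=True  ← countermodel

Result: [1, 0]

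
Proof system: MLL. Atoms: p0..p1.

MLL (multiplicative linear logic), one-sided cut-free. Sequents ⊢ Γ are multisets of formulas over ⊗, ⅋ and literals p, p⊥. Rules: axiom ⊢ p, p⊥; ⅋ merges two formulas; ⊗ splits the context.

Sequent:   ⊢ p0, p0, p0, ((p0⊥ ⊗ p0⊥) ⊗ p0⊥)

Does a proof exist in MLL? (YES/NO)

Derivation (root first):
[⊗]  ⊢ p0, p0, p0, ((p0⊥ ⊗ p0⊥) ⊗ p0⊥)
  [⊗]  ⊢ p0, p0, (p0⊥ ⊗ p0⊥)
    [Ax]  ⊢ p0, p0⊥
    [Ax]  ⊢ p0, p0⊥
  [Ax]  ⊢ p0, p0⊥

Result: YES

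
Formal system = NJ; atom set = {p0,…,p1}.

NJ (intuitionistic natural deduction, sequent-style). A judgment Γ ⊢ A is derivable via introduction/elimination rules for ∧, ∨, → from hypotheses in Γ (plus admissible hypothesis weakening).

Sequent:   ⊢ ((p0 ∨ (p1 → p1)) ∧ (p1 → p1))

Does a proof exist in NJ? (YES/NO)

Derivation (root first):
[∧I]  ⊢ ((p0 ∨ (p1 → p1)) ∧ (p1 → p1))
  [∨I₂]  ⊢ (p0 ∨ (p1 → p1))
    [→I]  ⊢ (p1 → p1)
      [Ax] p1 ⊢ p1
  [→I]  ⊢ (p1 → p1)
    [Ax] p1 ⊢ p1

Result: YES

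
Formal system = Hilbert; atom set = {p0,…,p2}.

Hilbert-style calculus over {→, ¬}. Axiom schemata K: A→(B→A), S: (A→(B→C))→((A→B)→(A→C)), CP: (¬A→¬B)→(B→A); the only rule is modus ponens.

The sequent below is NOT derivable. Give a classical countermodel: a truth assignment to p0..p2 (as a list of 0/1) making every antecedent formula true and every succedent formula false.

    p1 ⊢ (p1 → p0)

Enumerate valuations to refute Γ ⊢ Δ:
  v=000: Γ:[p1=F] Δ:[(p1 → p0)=T] refutes=False
  v=001: Γ:[p1=F] Δ:[(p1 → p0)=T] refutes=False
  v=010: Γ:[p1=T] Δ:[(p1 → p0)=F] refutes=True  ← countermodel

Result: [0, 1, 0]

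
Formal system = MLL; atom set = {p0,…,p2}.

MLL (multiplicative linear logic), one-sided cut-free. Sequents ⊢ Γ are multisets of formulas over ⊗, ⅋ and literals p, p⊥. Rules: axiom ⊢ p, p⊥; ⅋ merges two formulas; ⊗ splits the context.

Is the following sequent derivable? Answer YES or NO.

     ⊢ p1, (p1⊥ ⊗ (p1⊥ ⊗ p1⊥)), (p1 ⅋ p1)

Derivation trace:
[⅋]  ⊢ p1, (p1⊥ ⊗ (p1⊥ ⊗ p1⊥)), (p1 ⅋ p1)
  [⊗]  ⊢ p1, p1, p1, (p1⊥ ⊗ (p1⊥ ⊗ p1⊥))
    [Ax]  ⊢ p1, p1⊥
    [⊗]  ⊢ p1, p1, (p1⊥ ⊗ p1⊥)
      [Ax]  ⊢ p1, p1⊥
      [Ax]  ⊢ p1, p1⊥

Result: YES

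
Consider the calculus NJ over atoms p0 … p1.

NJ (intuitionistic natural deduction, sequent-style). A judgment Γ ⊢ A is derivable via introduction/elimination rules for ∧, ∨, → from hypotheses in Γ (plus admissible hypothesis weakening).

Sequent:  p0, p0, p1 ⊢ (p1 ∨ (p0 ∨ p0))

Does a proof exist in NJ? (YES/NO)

Proof tree:
[Wk] p0, p0, p1 ⊢ (p1 ∨ (p0 ∨ p0))
  [∨I₂] p0, p0 ⊢ (p1 ∨ (p0 ∨ p0))
    [∨I₁] p0, p0 ⊢ (p0 ∨ p0)
      [Wk] p0, p0 ⊢ p0
        [Ax] p0 ⊢ p0

Result: YES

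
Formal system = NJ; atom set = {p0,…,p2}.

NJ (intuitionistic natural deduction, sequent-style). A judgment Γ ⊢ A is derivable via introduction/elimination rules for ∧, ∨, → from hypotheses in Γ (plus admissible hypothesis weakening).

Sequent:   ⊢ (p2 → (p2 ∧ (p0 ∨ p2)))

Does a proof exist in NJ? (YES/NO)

Derivation (root first):
[→I]  ⊢ (p2 → (p2 ∧ (p0 ∨ p2)))
  [∧I] p2 ⊢ (p2 ∧ (p0 ∨ p2))
    [Ax] p2 ⊢ p2
    [∨I₂] p2, p2 ⊢ (p0 ∨ p2)
      [Wk] p2, p2 ⊢ p2
        [Ax] p2 ⊢ p2

Result: YES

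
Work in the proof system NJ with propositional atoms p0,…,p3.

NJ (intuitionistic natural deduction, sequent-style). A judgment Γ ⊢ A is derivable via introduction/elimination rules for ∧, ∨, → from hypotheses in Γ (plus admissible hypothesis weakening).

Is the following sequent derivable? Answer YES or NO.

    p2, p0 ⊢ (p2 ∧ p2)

Derivation (root first):
[Wk] p2, p0 ⊢ (p2 ∧ p2)
  [∧I] p2 ⊢ (p2 ∧ p2)
    [Ax] p2 ⊢ p2
    [Ax] p2 ⊢ p2

Result: YES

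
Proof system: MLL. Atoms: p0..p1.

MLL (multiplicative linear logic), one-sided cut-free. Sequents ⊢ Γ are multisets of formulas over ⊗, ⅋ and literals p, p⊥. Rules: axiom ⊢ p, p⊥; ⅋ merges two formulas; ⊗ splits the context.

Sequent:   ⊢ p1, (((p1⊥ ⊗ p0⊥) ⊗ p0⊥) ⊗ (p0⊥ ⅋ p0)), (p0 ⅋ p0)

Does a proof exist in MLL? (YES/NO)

Derivation trace:
[⅋]  ⊢ p1, (((p1⊥ ⊗ p0⊥) ⊗ p0⊥) ⊗ (p0⊥ ⅋ p0)), (p0 ⅋ p0)
  [⊗]  ⊢ p1, p0, p0, (((p1⊥ ⊗ p0⊥) ⊗ p0⊥) ⊗ (p0⊥ ⅋ p0))
    [⊗]  ⊢ p1, p0, p0, ((p1⊥ ⊗ p0⊥) ⊗ p0⊥)
      [⊗]  ⊢ p1, p0, (p1⊥ ⊗ p0⊥)
        [Ax]  ⊢ p1, p1⊥
        [Ax]  ⊢ p0, p0⊥
      [Ax]  ⊢ p0, p0⊥
    [⅋]  ⊢ (p0⊥ ⅋ p0)
      [Ax]  ⊢ p0, p0⊥

Result: YES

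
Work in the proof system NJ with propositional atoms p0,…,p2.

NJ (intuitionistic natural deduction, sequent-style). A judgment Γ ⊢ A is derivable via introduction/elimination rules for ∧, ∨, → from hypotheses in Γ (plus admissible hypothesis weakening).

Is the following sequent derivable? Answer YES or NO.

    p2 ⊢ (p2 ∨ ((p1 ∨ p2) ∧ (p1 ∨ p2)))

Proof tree:
[∨I₂] p2 ⊢ (p2 ∨ ((p1 ∨ p2) ∧ (p1 ∨ p2)))
  [∧I] p2 ⊢ ((p1 ∨ p2) ∧ (p1 ∨ p2))
    [∨I₂] p2 ⊢ (p1 ∨ p2)
      [Ax] p2 ⊢ p2
    [∨I₂] p2 ⊢ (p1 ∨ p2)
      [Ax] p2 ⊢ p2

Result: YES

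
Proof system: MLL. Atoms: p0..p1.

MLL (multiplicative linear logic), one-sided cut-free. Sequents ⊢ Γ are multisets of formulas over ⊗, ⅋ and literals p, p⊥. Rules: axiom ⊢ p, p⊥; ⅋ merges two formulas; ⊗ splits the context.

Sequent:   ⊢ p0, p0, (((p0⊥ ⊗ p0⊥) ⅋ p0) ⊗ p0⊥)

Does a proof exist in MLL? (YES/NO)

Proof tree:
[⊗]  ⊢ p0, p0, (((p0⊥ ⊗ p0⊥) ⅋ p0) ⊗ p0⊥)
  [⅋]  ⊢ p0, ((p0⊥ ⊗ p0⊥) ⅋ p0)
    [⊗]  ⊢ p0, p0, (p0⊥ ⊗ p0⊥)
      [Ax]  ⊢ p0, p0⊥
      [Ax]  ⊢ p0, p0⊥
  [Ax]  ⊢ p0, p0⊥

Result: YES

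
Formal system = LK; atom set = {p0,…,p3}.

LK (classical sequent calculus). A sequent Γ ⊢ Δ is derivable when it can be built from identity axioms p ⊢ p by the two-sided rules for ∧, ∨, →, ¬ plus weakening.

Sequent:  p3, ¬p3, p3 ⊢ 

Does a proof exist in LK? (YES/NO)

Derivation (root first):
[WL] p3, ¬p3, p3 ⊢ 
  [¬L] p3, ¬p3 ⊢ 
    [Ax] p3 ⊢ p3

Result: YES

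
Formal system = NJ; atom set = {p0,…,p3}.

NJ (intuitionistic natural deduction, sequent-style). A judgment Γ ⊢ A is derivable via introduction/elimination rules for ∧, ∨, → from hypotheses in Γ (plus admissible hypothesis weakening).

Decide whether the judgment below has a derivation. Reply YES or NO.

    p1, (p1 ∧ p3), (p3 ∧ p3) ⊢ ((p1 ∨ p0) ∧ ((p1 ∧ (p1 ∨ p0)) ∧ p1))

Derivation (root first):
[∧I] p1, (p1 ∧ p3), (p3 ∧ p3) ⊢ ((p1 ∨ p0) ∧ ((p1 ∧ (p1 ∨ p0)) ∧ p1))
  [Wk] p1, (p1 ∧ p3) ⊢ (p1 ∨ p0)
    [∨I₁] p1 ⊢ (p1 ∨ p0)
      [Ax] p1 ⊢ p1
  [∧I] p1, (p3 ∧ p3) ⊢ ((p1 ∧ (p1 ∨ p0)) ∧ p1)
    [∧I] p1 ⊢ (p1 ∧ (p1 ∨ p0))
      [Ax] p1 ⊢ p1
      [∨I₁] p1 ⊢ (p1 ∨ p0)
        [Ax] p1 ⊢ p1
    [Wk] p1, (p3 ∧ p3) ⊢ p1
      [Ax] p1 ⊢ p1

Result: YES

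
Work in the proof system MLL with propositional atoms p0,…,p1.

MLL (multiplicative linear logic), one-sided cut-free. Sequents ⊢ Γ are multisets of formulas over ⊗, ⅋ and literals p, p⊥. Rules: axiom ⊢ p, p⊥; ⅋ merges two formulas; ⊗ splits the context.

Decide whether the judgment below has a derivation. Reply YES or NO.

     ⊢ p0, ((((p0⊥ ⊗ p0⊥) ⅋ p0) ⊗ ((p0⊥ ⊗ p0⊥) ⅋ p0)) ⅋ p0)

Derivation trace:
[⅋]  ⊢ p0, ((((p0⊥ ⊗ p0⊥) ⅋ p0) ⊗ ((p0⊥ ⊗ p0⊥) ⅋ p0)) ⅋ p0)
  [⊗]  ⊢ p0, p0, (((p0⊥ ⊗ p0⊥) ⅋ p0) ⊗ ((p0⊥ ⊗ p0⊥) ⅋ p0))
    [⅋]  ⊢ p0, ((p0⊥ ⊗ p0⊥) ⅋ p0)
      [⊗]  ⊢ p0, p0, (p0⊥ ⊗ p0⊥)
        [Ax]  ⊢ p0, p0⊥
        [Ax]  ⊢ p0, p0⊥
    [⅋]  ⊢ p0, ((p0⊥ ⊗ p0⊥) ⅋ p0)
      [⊗]  ⊢ p0, p0, (p0⊥ ⊗ p0⊥)
        [Ax]  ⊢ p0, p0⊥
        [Ax]  ⊢ p0, p0⊥

Result: YES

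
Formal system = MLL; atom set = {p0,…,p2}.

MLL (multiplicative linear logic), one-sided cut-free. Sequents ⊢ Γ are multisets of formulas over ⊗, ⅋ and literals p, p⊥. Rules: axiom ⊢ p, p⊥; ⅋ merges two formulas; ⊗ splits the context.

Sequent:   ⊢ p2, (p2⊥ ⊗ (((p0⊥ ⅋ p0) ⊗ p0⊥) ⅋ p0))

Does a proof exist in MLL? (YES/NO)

Derivation (root first):
[⊗]  ⊢ p2, (p2⊥ ⊗ (((p0⊥ ⅋ p0) ⊗ p0⊥) ⅋ p0))
  [Ax]  ⊢ p2, p2⊥
  [⅋]  ⊢ (((p0⊥ ⅋ p0) ⊗ p0⊥) ⅋ p0)
    [⊗]  ⊢ p0, ((p0⊥ ⅋ p0) ⊗ p0⊥)
      [⅋]  ⊢ (p0⊥ ⅋ p0)
        [Ax]  ⊢ p0, p0⊥
      [Ax]  ⊢ p0, p0⊥

Result: YES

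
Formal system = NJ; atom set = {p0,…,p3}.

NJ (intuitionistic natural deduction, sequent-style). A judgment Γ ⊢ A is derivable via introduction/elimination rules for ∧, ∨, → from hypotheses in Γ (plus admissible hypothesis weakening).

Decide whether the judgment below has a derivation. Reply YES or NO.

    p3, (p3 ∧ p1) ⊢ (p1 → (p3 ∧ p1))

Derivation (root first):
[→I] p3, (p3 ∧ p1) ⊢ (p1 → (p3 ∧ p1))
  [Wk] p1, p3, (p3 ∧ p1) ⊢ (p3 ∧ p1)
    [∧I] p1, p3 ⊢ (p3 ∧ p1)
      [Ax] p3 ⊢ p3
      [Ax] p1 ⊢ p1

Result: YES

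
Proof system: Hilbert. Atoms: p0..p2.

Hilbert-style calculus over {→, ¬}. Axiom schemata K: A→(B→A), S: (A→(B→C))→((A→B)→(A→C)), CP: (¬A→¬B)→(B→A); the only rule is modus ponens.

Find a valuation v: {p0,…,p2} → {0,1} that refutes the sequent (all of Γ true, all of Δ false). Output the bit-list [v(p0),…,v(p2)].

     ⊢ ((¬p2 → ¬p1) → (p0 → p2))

Search for a countermodel by truth-table:
  v=000: Γ:[] Δ:[((¬p2 → ¬p1) → (p0 → p2))=T] refutes=False
  v=001: Γ:[] Δ:[((¬p2 → ¬p1) → (p0 → p2))=T] refutes=False
  v=010: Γ:[] Δ:[((¬p2 → ¬p1) → (p0 → p2))=T] refutes=False
  v=011: Γ:[] Δ:[((¬p2 → ¬p1) → (p0 → p2))=T] refutes=False
  v=100: Γ:[] Δ:[((¬p2 → ¬p1) → (p0 → p2))=F] refutes=True  ← countermodel

Result: [1, 0, 0]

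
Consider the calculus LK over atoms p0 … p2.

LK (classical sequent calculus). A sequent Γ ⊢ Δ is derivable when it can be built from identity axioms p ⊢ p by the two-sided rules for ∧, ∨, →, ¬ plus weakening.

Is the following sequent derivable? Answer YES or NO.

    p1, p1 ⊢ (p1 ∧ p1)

Derivation (root first):
[WL] p1, p1 ⊢ (p1 ∧ p1)
  [∧R] p1 ⊢ (p1 ∧ p1)
    [Ax] p1 ⊢ p1
    [Ax] p1 ⊢ p1

Result: YES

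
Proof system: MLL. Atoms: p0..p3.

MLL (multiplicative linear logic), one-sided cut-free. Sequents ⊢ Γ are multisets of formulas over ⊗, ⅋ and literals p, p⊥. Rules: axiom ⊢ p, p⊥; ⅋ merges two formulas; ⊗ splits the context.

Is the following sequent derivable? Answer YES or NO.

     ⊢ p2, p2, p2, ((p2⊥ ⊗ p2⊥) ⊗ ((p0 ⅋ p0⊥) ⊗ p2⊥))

Derivation (root first):
[⊗]  ⊢ p2, p2, p2, ((p2⊥ ⊗ p2⊥) ⊗ ((p0 ⅋ p0⊥) ⊗ p2⊥))
  [⊗]  ⊢ p2, p2, (p2⊥ ⊗ p2⊥)
    [Ax]  ⊢ p2, p2⊥
    [Ax]  ⊢ p2, p2⊥
  [⊗]  ⊢ p2, ((p0 ⅋ p0⊥) ⊗ p2⊥)
    [⅋]  ⊢ (p0 ⅋ p0⊥)
      [Ax]  ⊢ p0, p0⊥
    [Ax]  ⊢ p2, p2⊥

Result: YES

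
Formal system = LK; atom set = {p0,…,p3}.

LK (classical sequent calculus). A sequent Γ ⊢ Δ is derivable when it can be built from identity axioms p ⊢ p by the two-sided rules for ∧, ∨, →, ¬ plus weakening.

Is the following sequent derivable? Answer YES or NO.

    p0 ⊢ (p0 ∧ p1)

Enumerate valuations to refute Γ ⊢ Δ:
  v=0000: Γ:[p0=F] Δ:[(p0 ∧ p1)=F] refutes=False
  v=0001: Γ:[p0=F] Δ:[(p0 ∧ p1)=F] refutes=False
  v=0010: Γ:[p0=F] Δ:[(p0 ∧ p1)=F] refutes=False
  v=0011: Γ:[p0=F] Δ:[(p0 ∧ p1)=F] refutes=False
  v=0100: Γ:[p0=F] Δ:[(p0 ∧ p1)=F] refutes=False
  v=0101: Γ:[p0=F] Δ:[(p0 ∧ p1)=F] refutes=False
  v=0110: Γ:[p0=F] Δ:[(p0 ∧ p1)=F] refutes=False
  v=0111: Γ:[p0=F] Δ:[(p0 ∧ p1)=F] refutes=False
  v=1000: Γ:[p0=T] Δ:[(p0 ∧ p1)=F] refutes=True  ← countermodel

Result: NO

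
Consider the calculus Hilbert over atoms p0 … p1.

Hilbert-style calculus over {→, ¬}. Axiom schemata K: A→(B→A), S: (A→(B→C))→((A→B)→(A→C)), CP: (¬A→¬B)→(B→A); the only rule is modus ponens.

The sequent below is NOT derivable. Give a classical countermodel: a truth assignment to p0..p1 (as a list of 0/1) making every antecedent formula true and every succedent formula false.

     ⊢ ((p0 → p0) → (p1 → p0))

Truth-table refutation:
  v=00: Γ:[] Δ:[((p0 → p0) → (p1 → p0))=T] refutes=False
  v=01: Γ:[] Δ:[((p0 → p0) → (p1 → p0))=F] refutes=True  ← countermodel

Result: [0, 1]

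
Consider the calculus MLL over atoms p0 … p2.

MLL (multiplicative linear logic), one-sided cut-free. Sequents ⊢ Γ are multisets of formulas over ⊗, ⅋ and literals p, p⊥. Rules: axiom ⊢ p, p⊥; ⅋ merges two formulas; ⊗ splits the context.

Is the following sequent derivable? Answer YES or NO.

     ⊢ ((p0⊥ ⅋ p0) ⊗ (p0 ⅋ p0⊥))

Derivation (root first):
[⊗]  ⊢ ((p0⊥ ⅋ p0) ⊗ (p0 ⅋ p0⊥))
  [⅋]  ⊢ (p0⊥ ⅋ p0)
    [Ax]  ⊢ p0, p0⊥
  [⅋]  ⊢ (p0 ⅋ p0⊥)
    [Ax]  ⊢ p0, p0⊥

Result: YES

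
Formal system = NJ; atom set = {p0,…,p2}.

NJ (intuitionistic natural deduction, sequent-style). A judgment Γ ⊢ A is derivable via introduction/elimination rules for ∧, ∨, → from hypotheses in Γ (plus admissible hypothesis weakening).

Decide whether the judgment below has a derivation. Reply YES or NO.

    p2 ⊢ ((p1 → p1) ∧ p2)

Derivation trace:
[∧I] p2 ⊢ ((p1 → p1) ∧ p2)
  [→I]  ⊢ (p1 → p1)
    [Ax] p1 ⊢ p1
  [Ax] p2 ⊢ p2

Result: YES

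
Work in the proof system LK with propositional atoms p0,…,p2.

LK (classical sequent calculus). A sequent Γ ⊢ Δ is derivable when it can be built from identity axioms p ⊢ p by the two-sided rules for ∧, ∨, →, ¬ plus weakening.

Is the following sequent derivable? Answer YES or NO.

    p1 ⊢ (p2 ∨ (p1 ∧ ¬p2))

Derivation trace:
[∨R] p1 ⊢ (p2 ∨ (p1 ∧ ¬p2))
  [∧R] p1 ⊢ p2, (p1 ∧ ¬p2)
    [Ax] p1 ⊢ p1
    [¬R]  ⊢ p2, ¬p2
      [Ax] p2 ⊢ p2

Result: YES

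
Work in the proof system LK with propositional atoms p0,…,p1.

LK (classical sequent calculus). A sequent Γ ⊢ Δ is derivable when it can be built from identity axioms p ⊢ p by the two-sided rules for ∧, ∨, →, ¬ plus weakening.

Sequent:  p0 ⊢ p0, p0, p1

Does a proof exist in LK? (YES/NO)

Derivation trace:
[WR] p0 ⊢ p0, p0, p1
  [WR] p0 ⊢ p0, p0
    [Ax] p0 ⊢ p0

Result: YES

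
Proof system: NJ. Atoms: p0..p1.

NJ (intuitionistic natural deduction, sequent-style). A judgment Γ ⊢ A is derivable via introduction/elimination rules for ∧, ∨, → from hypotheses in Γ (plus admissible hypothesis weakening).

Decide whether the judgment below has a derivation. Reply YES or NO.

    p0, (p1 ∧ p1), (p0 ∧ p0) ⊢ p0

Derivation (root first):
[Wk] p0, (p1 ∧ p1), (p0 ∧ p0) ⊢ p0
  [Wk] p0, (p1 ∧ p1) ⊢ p0
    [Ax] p0 ⊢ p0

Result: YES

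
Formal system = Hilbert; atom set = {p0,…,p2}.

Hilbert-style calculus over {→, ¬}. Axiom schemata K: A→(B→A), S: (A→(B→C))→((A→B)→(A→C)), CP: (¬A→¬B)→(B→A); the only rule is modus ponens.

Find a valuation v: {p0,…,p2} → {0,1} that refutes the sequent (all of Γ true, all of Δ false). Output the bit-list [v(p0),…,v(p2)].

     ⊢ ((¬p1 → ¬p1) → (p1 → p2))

Enumerate valuations to refute Γ ⊢ Δ:
  v=000: Γ:[] Δ:[((¬p1 → ¬p1) → (p1 → p2))=T] refutes=False
  v=001: Γ:[] Δ:[((¬p1 → ¬p1) → (p1 → p2))=T] refutes=False
  v=010: Γ:[] Δ:[((¬p1 → ¬p1) → (p1 → p2))=F] refutes=True  ← countermodel

Result: [0, 1, 0]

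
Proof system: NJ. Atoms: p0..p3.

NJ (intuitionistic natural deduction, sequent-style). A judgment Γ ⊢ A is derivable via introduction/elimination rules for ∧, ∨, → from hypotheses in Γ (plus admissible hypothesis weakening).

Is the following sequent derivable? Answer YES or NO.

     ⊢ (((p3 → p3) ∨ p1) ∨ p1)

Proof tree:
[∨I₁]  ⊢ (((p3 → p3) ∨ p1) ∨ p1)
  [∨I₁]  ⊢ ((p3 → p3) ∨ p1)
    [→I]  ⊢ (p3 → p3)
      [Ax] p3 ⊢ p3

Result: YES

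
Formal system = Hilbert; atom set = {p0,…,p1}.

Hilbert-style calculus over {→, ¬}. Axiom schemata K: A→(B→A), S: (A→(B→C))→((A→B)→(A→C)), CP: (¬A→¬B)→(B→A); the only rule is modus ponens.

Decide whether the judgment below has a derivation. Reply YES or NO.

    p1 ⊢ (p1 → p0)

Truth-table refutation:
  v=00: Γ:[p1=F] Δ:[(p1 → p0)=T] refutes=False
  v=01: Γ:[p1=T] Δ:[(p1 → p0)=F] refutes=True  ← countermodel

Result: NO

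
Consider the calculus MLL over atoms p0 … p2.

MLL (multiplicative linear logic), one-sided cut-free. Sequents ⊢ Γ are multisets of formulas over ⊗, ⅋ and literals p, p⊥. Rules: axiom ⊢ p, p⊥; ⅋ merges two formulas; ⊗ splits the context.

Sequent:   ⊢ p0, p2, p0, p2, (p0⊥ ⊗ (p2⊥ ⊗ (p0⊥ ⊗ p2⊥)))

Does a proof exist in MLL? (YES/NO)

Proof tree:
[⊗]  ⊢ p0, p2, p0, p2, (p0⊥ ⊗ (p2⊥ ⊗ (p0⊥ ⊗ p2⊥)))
  [Ax]  ⊢ p0, p0⊥
  [⊗]  ⊢ p2, p0, p2, (p2⊥ ⊗ (p0⊥ ⊗ p2⊥))
    [Ax]  ⊢ p2, p2⊥
    [⊗]  ⊢ p0, p2, (p0⊥ ⊗ p2⊥)
      [Ax]  ⊢ p0, p0⊥
      [Ax]  ⊢ p2, p2⊥

Result: YES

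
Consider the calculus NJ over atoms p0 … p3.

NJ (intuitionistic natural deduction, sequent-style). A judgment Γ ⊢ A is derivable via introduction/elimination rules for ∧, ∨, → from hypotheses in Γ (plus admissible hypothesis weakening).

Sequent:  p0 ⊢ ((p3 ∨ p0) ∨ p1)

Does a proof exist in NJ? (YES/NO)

Derivation (root first):
[∨I₁] p0 ⊢ ((p3 ∨ p0) ∨ p1)
  [∨I₂] p0 ⊢ (p3 ∨ p0)
    [Ax] p0 ⊢ p0

Result: YES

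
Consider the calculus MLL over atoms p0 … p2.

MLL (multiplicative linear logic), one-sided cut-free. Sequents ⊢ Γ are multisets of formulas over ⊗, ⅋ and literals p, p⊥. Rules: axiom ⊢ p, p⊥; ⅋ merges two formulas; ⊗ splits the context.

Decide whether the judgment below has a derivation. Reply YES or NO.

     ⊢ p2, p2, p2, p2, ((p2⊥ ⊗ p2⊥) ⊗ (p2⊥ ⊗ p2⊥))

Derivation (root first):
[⊗]  ⊢ p2, p2, p2, p2, ((p2⊥ ⊗ p2⊥) ⊗ (p2⊥ ⊗ p2⊥))
  [⊗]  ⊢ p2, p2, (p2⊥ ⊗ p2⊥)
    [Ax]  ⊢ p2, p2⊥
    [Ax]  ⊢ p2, p2⊥
  [⊗]  ⊢ p2, p2, (p2⊥ ⊗ p2⊥)
    [Ax]  ⊢ p2, p2⊥
    [Ax]  ⊢ p2, p2⊥

Result: YES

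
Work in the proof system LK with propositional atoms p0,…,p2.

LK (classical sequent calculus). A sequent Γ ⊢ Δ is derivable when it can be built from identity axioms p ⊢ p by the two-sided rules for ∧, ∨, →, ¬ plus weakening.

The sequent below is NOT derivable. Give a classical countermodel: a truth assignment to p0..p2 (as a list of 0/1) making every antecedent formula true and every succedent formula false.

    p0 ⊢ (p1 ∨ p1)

Truth-table refutation:
  v=000: Γ:[p0=F] Δ:[(p1 ∨ p1)=F] refutes=False
  v=001: Γ:[p0=F] Δ:[(p1 ∨ p1)=F] refutes=False
  v=010: Γ:[p0=F] Δ:[(p1 ∨ p1)=T] refutes=False
  v=011: Γ:[p0=F] Δ:[(p1 ∨ p1)=T] refutes=False
  v=100: Γ:[p0=T] Δ:[(p1 ∨ p1)=F] refutes=True  ← countermodel

Result: [1, 0, 0]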